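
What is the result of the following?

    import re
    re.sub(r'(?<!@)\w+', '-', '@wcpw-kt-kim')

'@w-----'

The negative lookaround is zero-width — it rules out positions where the adjacent text would match, without consuming anything.
Matches: at [2:5] → 'cpw'; at [6:8] → 'kt'; at [9:12] → 'kim'.
`sub` substitutes '-' at each match site.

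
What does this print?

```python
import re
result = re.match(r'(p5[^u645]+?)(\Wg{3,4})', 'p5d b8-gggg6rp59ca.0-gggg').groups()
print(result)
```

('p5d b8', '-gggg')

Pattern: the literal 'p5', then one or more of any character except [u645] (lazy) (captured); then a non-word character, then 3 to 4 of the literal 'g' (captured).
`match` is anchored at position 0; if the pattern doesn't fit there, it returns None.
The match spans [0:11] → 'p5d b8-gggg'.
Captured: group 1 = 'p5d b8', group 2 = '-gggg'.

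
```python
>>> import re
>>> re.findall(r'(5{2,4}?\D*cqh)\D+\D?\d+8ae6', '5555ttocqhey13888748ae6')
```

This matches 2 to 4 of a literal '5' (lazy), then zero or more of a non-digit, then the literal 'cqh' (captured); then one or more of a non-digit, then optionally a non-digit, then one or more of a digit; then the literal '8a', then the literal 'e6'.
Scanning left to right: at [0:23] match '5555ttocqhey13888748ae6', group 1 = '5555ttocqh'.
One capturing group, so `findall` returns just the captured substring from the one match — 1 in all.

['5555ttocqh']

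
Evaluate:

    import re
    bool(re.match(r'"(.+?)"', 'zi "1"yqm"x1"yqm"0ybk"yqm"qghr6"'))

`re.match` only tries the pattern at the start of the string.
Here position 0 doesn't satisfy it, so the call returns None, and `bool(None)` is False.

False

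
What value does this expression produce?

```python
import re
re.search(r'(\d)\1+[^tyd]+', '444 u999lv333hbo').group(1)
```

'4'

`\1` has to match the exact text group 1 already captured.
Unlike `match`, `search` isn't anchored — it looks for the pattern anywhere in the string.
The match spans [0:16] → '444 u999lv333hbo'.
Captured: group 1 = '4'.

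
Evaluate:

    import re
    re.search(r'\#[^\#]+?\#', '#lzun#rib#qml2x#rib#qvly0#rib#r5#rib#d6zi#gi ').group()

`re.search` scans for the first position where the pattern succeeds.
The match spans [0:6] → '#lzun#'.

'#lzun#'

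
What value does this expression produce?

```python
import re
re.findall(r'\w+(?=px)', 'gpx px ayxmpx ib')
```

The lookaround is zero-width — it requires the adjacent text to match without consuming it, so the asserted text isn't part of the match.
Matches: at [0:1] → 'g'; at [7:11] → 'ayxm'.
With no groups in the pattern, `findall` gives back each whole match — 2 here.

['g', 'ayxm']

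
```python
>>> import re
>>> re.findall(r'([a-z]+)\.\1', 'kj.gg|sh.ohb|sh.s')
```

[]

`\1` is not a pattern — it's the concrete string captured by group 1, re-applied verbatim.
One capturing group, so `findall` returns just the captured substring from each match — 0 in all.
Nothing in the string satisfies the pattern, so the list is empty.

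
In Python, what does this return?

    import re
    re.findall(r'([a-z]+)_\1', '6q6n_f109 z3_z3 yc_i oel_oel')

['oel']

`\1` has to match the exact text group 1 already captured.
Because there's exactly one group, `findall` drops the full match and keeps group 1 from the one hit.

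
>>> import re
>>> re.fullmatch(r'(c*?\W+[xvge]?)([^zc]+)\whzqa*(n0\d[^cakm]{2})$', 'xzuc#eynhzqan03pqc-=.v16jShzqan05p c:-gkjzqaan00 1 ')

`re.fullmatch` requires the pattern to consume the entire string.
Here the string isn't matched end-to-end, so the call returns None.

None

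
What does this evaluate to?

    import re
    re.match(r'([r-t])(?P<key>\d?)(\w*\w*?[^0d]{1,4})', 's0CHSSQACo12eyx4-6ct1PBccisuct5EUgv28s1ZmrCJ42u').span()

Pattern: a character in [r-t] (captured); then optionally a digit (captured as 'key'); then zero or more of a word character, then zero or more of a word character (lazy), then 1 to 4 of any character except [0d] (captured).
`re.match` won't scan ahead — the pattern has to work from the very first character.
The match spans [0:20] → 's0CHSSQACo12eyx4-6ct'.
Captured: group 1 = 's', group 2 = '0', group 3 = 'CHSSQACo12eyx4-6ct'.

(0, 20)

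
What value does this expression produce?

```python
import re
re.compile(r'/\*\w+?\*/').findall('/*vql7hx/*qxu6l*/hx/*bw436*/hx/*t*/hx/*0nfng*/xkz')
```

Matches: at [8:17] → '/*qxu6l*/'; at [19:28] → '/*bw436*/'; at [30:35] → '/*t*/'; at [37:46] → '/*0nfng*/'.
With no groups in the pattern, `findall` gives back each whole match — 4 here.

['/*qxu6l*/', '/*bw436*/', '/*t*/', '/*0nfng*/']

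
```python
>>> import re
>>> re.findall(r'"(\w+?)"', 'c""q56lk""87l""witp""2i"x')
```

['q56lk', '87l', 'witp', '2i']

Scanning left to right: at [2:9] match '"q56lk"', group 1 = 'q56lk'; at [9:14] match '"87l"', group 1 = '87l'; at [14:20] match '"witp"', group 1 = 'witp'; at [20:24] match '"2i"', group 1 = '2i'.
`findall` collects group 1 from each match (4 total).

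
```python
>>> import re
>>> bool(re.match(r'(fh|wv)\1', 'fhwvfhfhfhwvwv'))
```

False

`re.match` only tries the pattern at the start of the string.
Here the pattern fails at index 0, so the call returns None, and `bool(None)` is False.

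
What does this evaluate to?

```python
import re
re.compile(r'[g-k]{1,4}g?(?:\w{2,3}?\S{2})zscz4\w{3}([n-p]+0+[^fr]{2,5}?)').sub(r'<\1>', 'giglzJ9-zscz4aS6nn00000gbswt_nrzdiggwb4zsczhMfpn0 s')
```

This matches 1 to 4 of a character in [g-k], then optionally a literal 'g'; then 2 to 3 of a word character (lazy), then exactly 2 of a non-whitespace character (non-capturing group); then the literal 'zs', then the literal 'cz4', then exactly 3 of a word character; then one or more of a character in [n-p], then one or more of the literal '0', then 2 to 5 of any character except [fr] (lazy) (captured).
Because the quantifier is non-greedy, it stops expanding at the earliest point where the rest of the pattern can succeed.
Matches: at [0:25] → 'giglzJ9-zscz4aS6nn00000gb'.
Each match is replaced using the text its own group 1 captured.

'<nn00000gb>swt_nrzdiggwb4zsczhMfpn0 s'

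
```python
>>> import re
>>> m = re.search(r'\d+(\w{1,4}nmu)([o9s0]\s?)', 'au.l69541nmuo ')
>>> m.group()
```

'69541nmuo '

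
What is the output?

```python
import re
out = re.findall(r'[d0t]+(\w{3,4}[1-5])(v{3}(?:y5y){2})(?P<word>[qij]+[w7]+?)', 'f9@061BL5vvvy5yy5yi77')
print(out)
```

[('61BL5', 'vvvy5yy5y', 'i7')]

A non-greedy quantifier consumes as few characters as it can — just enough that the remainder of the pattern still matches from where it stops; whatever follows it matches normally.
`findall` packs the 3 group values into a tuple for every match.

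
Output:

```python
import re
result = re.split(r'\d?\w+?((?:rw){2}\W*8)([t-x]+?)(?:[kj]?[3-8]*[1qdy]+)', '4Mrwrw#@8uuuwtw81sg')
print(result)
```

The pattern matches optionally a digit, then one or more of a word character (lazy); then the literal 'rw' repeated 2 times, then zero or more of a non-word character, then the literal '8' (captured); then one or more of a character in [t-x] (lazy) (captured); then optionally one of [kj], then zero or more of a character in [3-8], then one or more of one of [1qdy] (non-capturing group).
Matches to split on: at [0:17] → '4Mrwrw#@8uuuwtw81'.
`re.split` interleaves the captured-group text with the surrounding fragments.

['', 'rwrw#@8', 'uuuwtw', 'sg']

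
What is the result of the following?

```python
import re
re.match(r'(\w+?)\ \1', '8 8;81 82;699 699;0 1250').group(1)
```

'8'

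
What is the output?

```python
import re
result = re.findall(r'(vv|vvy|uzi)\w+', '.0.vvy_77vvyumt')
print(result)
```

['vv']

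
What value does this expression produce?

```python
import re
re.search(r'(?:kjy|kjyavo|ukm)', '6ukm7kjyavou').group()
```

The match spans [1:4] → 'ukm'.

'ukm'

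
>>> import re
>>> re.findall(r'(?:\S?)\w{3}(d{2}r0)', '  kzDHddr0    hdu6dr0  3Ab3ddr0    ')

['ddr0', 'ddr0']

The pattern matches optionally a non-whitespace character (non-capturing group); then exactly 3 of a word character; then exactly 2 of the literal 'd', then the literal 'r0' (captured).
`findall` collects group 1 from each match (2 total).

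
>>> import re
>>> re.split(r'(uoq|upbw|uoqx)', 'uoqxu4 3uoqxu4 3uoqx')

['', 'uoq', 'xu4 3', 'uoq', 'xu4 3', 'uoq', 'x']

Branches in `(...|...)` are attempted left-to-right; the first branch that allows the whole pattern to succeed is taken.
The group in the pattern means `split` returns the separators' captures alongside the pieces.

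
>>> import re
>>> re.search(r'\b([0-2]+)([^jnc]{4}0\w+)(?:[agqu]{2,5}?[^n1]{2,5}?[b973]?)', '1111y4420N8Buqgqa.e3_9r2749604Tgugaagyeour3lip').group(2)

'y4420N8Buqg'

The match spans [0:20] → '1111y4420N8Buqgqa.e3'.
Captured: group 1 = '1111', group 2 = 'y4420N8Buqg'.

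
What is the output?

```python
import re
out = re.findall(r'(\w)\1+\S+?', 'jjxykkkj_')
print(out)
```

['j', 'k']

A backreference is literal: `\1` must see the identical characters the first group matched.
One capturing group, so `findall` returns just the captured substring from each match — 2 in all.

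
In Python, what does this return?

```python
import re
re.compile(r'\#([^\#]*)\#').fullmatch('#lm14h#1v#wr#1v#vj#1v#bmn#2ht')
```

None

`re.fullmatch` is like wrapping the pattern in `^…$` (in single-line mode).
Here the string isn't matched end-to-end, so the call returns None.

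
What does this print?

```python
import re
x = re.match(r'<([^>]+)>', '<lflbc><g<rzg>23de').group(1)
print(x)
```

lflbc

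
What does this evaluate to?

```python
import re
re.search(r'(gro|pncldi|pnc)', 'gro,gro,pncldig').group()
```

'gro'

`search` walks the string left to right and returns the first match it finds.
The match spans [0:3] → 'gro'.
Captured: group 1 = 'gro'.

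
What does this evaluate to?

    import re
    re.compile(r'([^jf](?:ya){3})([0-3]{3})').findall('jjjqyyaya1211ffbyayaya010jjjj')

This matches any character except [jf], then the literal 'ya' repeated 3 times (captured); then exactly 3 of a character in [0-3] (captured).
Scanning left to right: at [15:25] match 'byayaya010', groups = ('byayaya', '010').
With 2 capturing groups, `findall` returns a 2-tuple per match.

[('byayaya', '010')]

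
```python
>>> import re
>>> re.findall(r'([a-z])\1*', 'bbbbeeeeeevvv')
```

The backreference `\1` re-matches whatever the first group consumed, character for character.
Scanning left to right: at [0:4] match 'bbbb', group 1 = 'b'; at [4:10] match 'eeeeee', group 1 = 'e'; at [10:13] match 'vvv', group 1 = 'v'.
One capturing group, so `findall` returns just the captured substring from each match — 3 in all.

['b', 'e', 'v']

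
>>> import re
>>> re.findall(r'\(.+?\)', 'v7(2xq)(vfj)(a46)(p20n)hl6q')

['(2xq)', '(vfj)', '(a46)', '(p20n)']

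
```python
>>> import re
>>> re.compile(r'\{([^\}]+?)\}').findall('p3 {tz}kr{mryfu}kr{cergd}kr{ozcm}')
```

Matches: at [3:7] match '{tz}', group 1 = 'tz'; at [9:16] match '{mryfu}', group 1 = 'mryfu'; at [18:25] match '{cergd}', group 1 = 'cergd'; at [27:33] match '{ozcm}', group 1 = 'ozcm'.
One capturing group, so `findall` returns just the captured substring from each match — 4 in all.

['tz', 'mryfu', 'cergd', 'ozcm']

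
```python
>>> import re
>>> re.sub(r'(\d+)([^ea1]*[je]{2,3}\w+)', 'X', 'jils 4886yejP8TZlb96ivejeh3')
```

Pattern: one or more of a digit (captured); then zero or more of any character except [ea1], then 2 to 3 of one of [je], then one or more of a word character (captured).
`sub` substitutes 'X' at each match site.

'jils X'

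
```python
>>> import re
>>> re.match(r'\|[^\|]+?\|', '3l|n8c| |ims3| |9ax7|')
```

`re.match` won't scan ahead — the pattern has to work from the very first character.
Here position 0 doesn't satisfy it, so the call returns None.

None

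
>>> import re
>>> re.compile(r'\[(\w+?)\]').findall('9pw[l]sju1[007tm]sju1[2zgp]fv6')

['l', '007tm', '2zgp']

Walking the string: at [3:6] match '[l]', group 1 = 'l'; at [10:17] match '[007tm]', group 1 = '007tm'; at [21:27] match '[2zgp]', group 1 = '2zgp'.
With a single group, `findall` returns only what that group captured — 3 items.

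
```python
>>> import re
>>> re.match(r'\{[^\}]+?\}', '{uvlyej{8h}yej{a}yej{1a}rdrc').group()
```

'{uvlyej{8h}'

With `match`, the pattern is implicitly anchored at the beginning.
The match spans [0:11] → '{uvlyej{8h}'.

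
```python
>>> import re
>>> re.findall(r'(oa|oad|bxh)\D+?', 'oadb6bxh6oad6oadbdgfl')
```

The regex engine tests alternatives in the order written; an earlier branch that matches wins even if a later one would match more.
Because there's exactly one group, `findall` drops the full match and keeps group 1 from each hit.

['oa', 'oa', 'oa']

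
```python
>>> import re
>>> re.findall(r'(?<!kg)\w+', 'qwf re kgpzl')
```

['qwf', 're', 'kgpzl']

A negative assertion filters positions out without eating any characters.
No capturing groups, so `findall` returns the 3 full match strings.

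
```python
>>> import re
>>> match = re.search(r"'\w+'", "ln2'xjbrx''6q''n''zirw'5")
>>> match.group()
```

"'xjbrx'"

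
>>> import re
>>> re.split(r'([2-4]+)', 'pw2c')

With a capturing group present, the delimiter's captured portion is kept in the result list.

['pw', '2', 'c']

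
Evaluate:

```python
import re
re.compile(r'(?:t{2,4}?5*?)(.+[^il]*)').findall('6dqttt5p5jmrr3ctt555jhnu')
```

Lazy quantifiers expand one character at a time until the remainder of the pattern can match.
Because there's exactly one group, `findall` drops the full match and keeps group 1 from the one hit.

['t5p5jmrr3ctt555jhnu']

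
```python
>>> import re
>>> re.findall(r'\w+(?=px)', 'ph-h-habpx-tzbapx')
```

['hab', 'tzba']

Because the assertion is zero-width, the text it checks is not consumed and won't appear in the result.
Matches: at [5:8] → 'hab'; at [11:15] → 'tzba'.
No capturing groups, so `findall` returns the 2 full match strings.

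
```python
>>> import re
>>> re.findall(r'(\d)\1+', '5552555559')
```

After group 1 captures some text, `\1` only succeeds where that same text appears again.
Scanning left to right: at [0:3] match '555', group 1 = '5'; at [4:9] match '55555', group 1 = '5'.
Because there's exactly one group, `findall` drops the full match and keeps group 1 from each hit.

['5', '5']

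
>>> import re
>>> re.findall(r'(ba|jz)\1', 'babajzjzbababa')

['ba', 'jz', 'ba']

After group 1 captures some text, `\1` only succeeds where that same text appears again.
`findall` collects group 1 from each match (3 total).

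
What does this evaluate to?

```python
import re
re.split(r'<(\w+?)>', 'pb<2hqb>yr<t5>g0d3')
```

Because the pattern has a capturing group, `split` also inserts each captured text between the pieces.

['pb', '2hqb', 'yr', 't5', 'g0d3']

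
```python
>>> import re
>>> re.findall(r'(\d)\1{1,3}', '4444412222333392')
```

['4', '2', '3']

`\1` has to match the exact text group 1 already captured.
Walking the string: at [0:4] match '4444', group 1 = '4'; at [6:10] match '2222', group 1 = '2'; at [10:14] match '3333', group 1 = '3'.
`findall` collects group 1 from each match (3 total).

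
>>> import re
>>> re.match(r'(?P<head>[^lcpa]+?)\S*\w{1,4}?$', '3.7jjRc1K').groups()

('3',)

This matches one or more of any character except [lcpa] (lazy) (captured as 'head'); then zero or more of a non-whitespace character; then 1 to 4 of a word character (lazy); then anchored at the end.
`match` is anchored at position 0; if the pattern doesn't fit there, it returns None.
The match spans [0:9] → '3.7jjRc1K'.
Captured: group 1 = '3'.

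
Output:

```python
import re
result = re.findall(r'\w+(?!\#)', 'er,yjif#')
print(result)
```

['er', 'yji']

A negative assertion filters positions out without eating any characters.
No capturing groups, so `findall` returns the 2 full match strings.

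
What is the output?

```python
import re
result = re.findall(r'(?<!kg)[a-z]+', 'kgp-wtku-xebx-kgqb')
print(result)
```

['kgp', 'wtku', 'xebx', 'kgqb']

A negative assertion filters positions out without eating any characters.
No capturing groups, so `findall` returns the 4 full match strings.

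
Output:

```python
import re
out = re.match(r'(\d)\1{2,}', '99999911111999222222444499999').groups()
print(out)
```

('9',)

A backreference is literal: `\1` must see the identical characters the first group matched.
`re.match` only tries the pattern at the start of the string.
The match spans [0:6] → '999999'.
Captured: group 1 = '9'.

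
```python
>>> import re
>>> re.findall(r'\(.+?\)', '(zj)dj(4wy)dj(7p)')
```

Lazy quantifiers expand one character at a time until the remainder of the pattern can match.
With no groups in the pattern, `findall` gives back each whole match — 3 here.

['(zj)', '(4wy)', '(7p)']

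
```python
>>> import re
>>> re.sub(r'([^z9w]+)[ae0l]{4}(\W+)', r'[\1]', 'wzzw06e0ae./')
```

'wzzw[06]'

The pattern matches one or more of any character except [z9w] (captured); then exactly 4 of one of [ae0l]; then one or more of a non-word character (captured).
Matches: at [4:12] → '06e0ae./'.
The replacement refers to a captured group, so each match is rewritten using its own captured text.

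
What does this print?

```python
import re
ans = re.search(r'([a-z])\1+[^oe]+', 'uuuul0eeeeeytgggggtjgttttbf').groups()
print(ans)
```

The match spans [0:6] → 'uuuul0'.
Captured: group 1 = 'u'.

('u',)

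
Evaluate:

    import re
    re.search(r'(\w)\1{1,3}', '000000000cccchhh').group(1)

'0'

The match spans [0:4] → '0000'.
Captured: group 1 = '0'.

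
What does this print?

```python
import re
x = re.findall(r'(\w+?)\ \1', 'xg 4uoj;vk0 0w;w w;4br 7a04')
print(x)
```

`\1` has to match the exact text group 1 already captured.
Scanning left to right: at [10:13] match '0 0', group 1 = '0'; at [15:18] match 'w w', group 1 = 'w'.
`findall` collects group 1 from each match (2 total).

['0', 'w']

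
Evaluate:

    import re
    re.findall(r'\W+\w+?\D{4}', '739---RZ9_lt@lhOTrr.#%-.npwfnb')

['---RZ9_lt@', '.#%-.npwfn']

The `?` after the quantifier makes it lazy — it takes as little as possible before letting the rest of the pattern try.
`findall` yields the raw match text (2 of them) because the pattern has no groups.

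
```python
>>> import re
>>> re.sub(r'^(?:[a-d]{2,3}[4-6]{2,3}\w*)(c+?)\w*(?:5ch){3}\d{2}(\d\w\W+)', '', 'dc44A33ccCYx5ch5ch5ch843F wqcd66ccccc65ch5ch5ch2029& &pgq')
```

'wqcd66ccccc65ch5ch5ch2029& &pgq'

Pattern: anchored at the start of the string; then 2 to 3 of a character in [a-d], then 2 to 3 of a character in [4-6], then zero or more of a word character (non-capturing group); then one or more of a literal 'c' (lazy) (captured); then zero or more of a word character, then the literal '5ch' repeated 3 times, then exactly 2 of a digit; then a digit, then a word character, then one or more of a non-word character (captured).
Each match is replaced by ''.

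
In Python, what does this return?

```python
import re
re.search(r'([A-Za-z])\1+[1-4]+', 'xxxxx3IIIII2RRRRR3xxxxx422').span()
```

`\1` has to match the exact text group 1 already captured.
Unlike `match`, `search` isn't anchored — it looks for the pattern anywhere in the string.
The match spans [0:6] → 'xxxxx3'.
Captured: group 1 = 'x'.

(0, 6)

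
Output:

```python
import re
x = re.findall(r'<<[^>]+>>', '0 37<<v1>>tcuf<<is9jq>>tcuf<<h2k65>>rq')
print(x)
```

['<<v1>>', '<<is9jq>>', '<<h2k65>>']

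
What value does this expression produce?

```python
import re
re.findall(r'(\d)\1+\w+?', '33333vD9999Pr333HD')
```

After group 1 captures some text, `\1` only succeeds where that same text appears again.
Scanning left to right: at [0:6] match '33333v', group 1 = '3'; at [7:12] match '9999P', group 1 = '9'; at [13:17] match '333H', group 1 = '3'.
`findall` collects group 1 from each match (3 total).

['3', '9', '3']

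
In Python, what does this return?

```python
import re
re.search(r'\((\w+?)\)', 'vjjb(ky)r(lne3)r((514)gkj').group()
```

'(ky)'

The match spans [4:8] → '(ky)'.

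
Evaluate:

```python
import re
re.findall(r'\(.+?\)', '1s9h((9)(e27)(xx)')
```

['((9)', '(e27)', '(xx)']

A non-greedy quantifier consumes as few characters as it can — just enough that the remainder of the pattern still matches from where it stops; whatever follows it matches normally.
Matches: at [4:8] → '((9)'; at [8:13] → '(e27)'; at [13:17] → '(xx)'.
No capturing groups, so `findall` returns the 3 full match strings.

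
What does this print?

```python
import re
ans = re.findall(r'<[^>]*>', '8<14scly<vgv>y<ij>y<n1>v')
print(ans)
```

Matches: at [1:13] → '<14scly<vgv>'; at [14:18] → '<ij>'; at [19:23] → '<n1>'.
Since nothing is captured, `findall` lists the 3 matched substrings directly.

['<14scly<vgv>', '<ij>', '<n1>']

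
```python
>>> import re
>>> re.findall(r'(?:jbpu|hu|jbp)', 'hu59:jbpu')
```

The regex engine tests alternatives in the order written; an earlier branch that matches wins even if a later one would match more.
Matches: at [0:2] → 'hu'; at [5:9] → 'jbpu'.
Since nothing is captured, `findall` lists the 2 matched substrings directly.

['hu', 'jbpu']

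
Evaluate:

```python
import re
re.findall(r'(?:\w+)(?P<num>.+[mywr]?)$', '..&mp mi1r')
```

[' mi1r']

Pattern: one or more of a word character (non-capturing group); then one or more of any character, then optionally one of [mywr] (captured as 'num'); then anchored at the end.
Walking the string: at [3:10] match 'mp mi1r', group 1 = ' mi1r'.
One capturing group, so `findall` returns just the captured substring from the one match — 1 in all.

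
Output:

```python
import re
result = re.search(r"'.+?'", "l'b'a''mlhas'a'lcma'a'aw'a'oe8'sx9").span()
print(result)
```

A non-greedy quantifier consumes as few characters as it can — just enough that the remainder of the pattern still matches from where it stops; whatever follows it matches normally.
The match spans [1:4] → "'b'".

(1, 4)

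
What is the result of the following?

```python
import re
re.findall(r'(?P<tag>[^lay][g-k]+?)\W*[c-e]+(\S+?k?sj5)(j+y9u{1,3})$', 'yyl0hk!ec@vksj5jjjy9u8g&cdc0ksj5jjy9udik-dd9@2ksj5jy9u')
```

[('0hk', '@vksj5jjjy9u8g&cdc0ksj5jjy9udik-dd9@2ksj5', 'jy9u')]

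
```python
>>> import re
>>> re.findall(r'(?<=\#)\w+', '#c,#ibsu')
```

['c', 'ibsu']

Lookahead/lookbehind check context without consuming it, so the matched span excludes the asserted characters.
Scanning left to right: at [1:2] → 'c'; at [4:8] → 'ibsu'.
`findall` yields the raw match text (2 of them) because the pattern has no groups.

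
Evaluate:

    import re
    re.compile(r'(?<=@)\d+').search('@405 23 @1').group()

'405'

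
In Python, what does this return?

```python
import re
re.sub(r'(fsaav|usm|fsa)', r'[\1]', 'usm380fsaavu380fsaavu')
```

Alternation isn't longest-match — the leftmost alternative that fits at this position is chosen.
Matches: at [0:3] → 'usm'; at [6:11] → 'fsaav'; at [15:20] → 'fsaav'.
Each match is replaced using the text its own group 1 captured.

'[usm]380[fsaav]u380[fsaav]u'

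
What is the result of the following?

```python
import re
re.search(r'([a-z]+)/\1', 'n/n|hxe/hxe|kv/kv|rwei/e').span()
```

After group 1 captures some text, `\1` only succeeds where that same text appears again.
Unlike `match`, `search` isn't anchored — it looks for the pattern anywhere in the string.
The match spans [0:3] → 'n/n'.
Captured: group 1 = 'n'.

(0, 3)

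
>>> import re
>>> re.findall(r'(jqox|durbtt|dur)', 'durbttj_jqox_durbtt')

['durbtt', 'jqox', 'durbtt']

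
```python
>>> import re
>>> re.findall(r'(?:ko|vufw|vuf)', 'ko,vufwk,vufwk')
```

The regex engine tests alternatives in the order written; an earlier branch that matches wins even if a later one would match more.
Since nothing is captured, `findall` lists the 3 matched substrings directly.

['ko', 'vufw', 'vufw']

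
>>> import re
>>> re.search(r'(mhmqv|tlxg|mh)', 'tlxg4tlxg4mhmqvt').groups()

Unlike `match`, `search` isn't anchored — it looks for the pattern anywhere in the string.
The match spans [0:4] → 'tlxg'.
Captured: group 1 = 'tlxg'.

('tlxg',)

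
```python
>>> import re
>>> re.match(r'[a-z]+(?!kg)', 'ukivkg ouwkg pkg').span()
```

(0, 6)

The negative lookaround is zero-width — it rules out positions where the adjacent text would match, without consuming anything.
`match` is anchored at position 0; if the pattern doesn't fit there, it returns None.
The match spans [0:6] → 'ukivkg'.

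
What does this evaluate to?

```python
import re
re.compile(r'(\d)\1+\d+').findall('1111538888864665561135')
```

The backreference `\1` re-matches whatever the first group consumed, character for character.
Walking the string: at [0:22] match '1111538888864665561135', group 1 = '1'.
Because there's exactly one group, `findall` drops the full match and keeps group 1 from the one hit.

['1']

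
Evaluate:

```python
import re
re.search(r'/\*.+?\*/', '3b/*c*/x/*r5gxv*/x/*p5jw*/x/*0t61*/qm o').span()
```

(2, 7)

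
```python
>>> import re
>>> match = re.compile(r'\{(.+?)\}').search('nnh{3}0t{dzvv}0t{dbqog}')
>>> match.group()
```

`re.search` scans for the first position where the pattern succeeds.
The match spans [3:6] → '{3}'.
Captured: group 1 = '3'.

'{3}'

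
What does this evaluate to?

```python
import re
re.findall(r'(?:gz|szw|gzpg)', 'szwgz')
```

['szw', 'gz']

No capturing groups, so `findall` returns the 2 full match strings.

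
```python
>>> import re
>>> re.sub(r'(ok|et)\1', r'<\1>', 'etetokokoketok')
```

'<et><ok>oketok'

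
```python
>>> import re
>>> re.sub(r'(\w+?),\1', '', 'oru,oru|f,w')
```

`\1` has to match the exact text group 1 already captured.
`sub` substitutes '' at each match site.

'|f,w'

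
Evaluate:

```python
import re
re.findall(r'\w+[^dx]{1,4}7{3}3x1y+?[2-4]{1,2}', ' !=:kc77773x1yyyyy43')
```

['kc77773x1yyyyy43']

Pattern: one or more of a word character; then 1 to 4 of any character except [dx], then exactly 3 of a literal '7', then the literal '3x1'; then one or more of the literal 'y' (lazy), then 1 to 2 of a character in [2-4].
Matches: at [4:20] → 'kc77773x1yyyyy43'.
Since nothing is captured, `findall` lists the 1 matched substring directly.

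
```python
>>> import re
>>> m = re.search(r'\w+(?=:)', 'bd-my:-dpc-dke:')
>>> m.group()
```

The lookaround is zero-width — it requires the adjacent text to match without consuming it, so the asserted text isn't part of the match.
`re.search` scans for the first position where the pattern succeeds.
The match spans [3:5] → 'my'.

'my'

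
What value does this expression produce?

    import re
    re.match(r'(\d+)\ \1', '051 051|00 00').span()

`re.match` only tries the pattern at the start of the string.
The match spans [0:7] → '051 051'.

(0, 7)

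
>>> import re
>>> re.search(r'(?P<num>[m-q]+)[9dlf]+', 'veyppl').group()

'ppl'

This matches one or more of a character in [m-q] (captured as 'num'); then one or more of one of [9dlf].
`re.search` scans for the first position where the pattern succeeds.
The match spans [3:6] → 'ppl'.
Captured: group 1 = 'pp'.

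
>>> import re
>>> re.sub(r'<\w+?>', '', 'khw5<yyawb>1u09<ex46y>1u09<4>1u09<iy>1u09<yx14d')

'khw51u091u091u091u09<yx14d'

Matches: at [4:11] → '<yyawb>'; at [15:22] → '<ex46y>'; at [26:29] → '<4>'; at [33:37] → '<iy>'.
Each match is replaced by ''.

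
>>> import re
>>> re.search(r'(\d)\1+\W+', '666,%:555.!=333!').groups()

('6',)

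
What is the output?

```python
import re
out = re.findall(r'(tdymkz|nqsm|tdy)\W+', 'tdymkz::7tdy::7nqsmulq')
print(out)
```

['tdymkz', 'tdy']

Scanning left to right: at [0:8] match 'tdymkz::', group 1 = 'tdymkz'; at [9:14] match 'tdy::', group 1 = 'tdy'.
With a single group, `findall` returns only what that group captured — 2 items.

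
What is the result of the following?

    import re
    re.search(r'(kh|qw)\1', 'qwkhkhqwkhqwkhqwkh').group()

`\1` has to match the exact text group 1 already captured.
`re.search` tries every starting position until one works.
The match spans [2:6] → 'khkh'.
Captured: group 1 = 'kh'.

'khkh'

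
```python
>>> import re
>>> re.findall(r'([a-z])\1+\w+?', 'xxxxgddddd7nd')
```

['x', 'd']

`\1` is not a pattern — it's the concrete string captured by group 1, re-applied verbatim.
With a single group, `findall` returns only what that group captured — 2 items.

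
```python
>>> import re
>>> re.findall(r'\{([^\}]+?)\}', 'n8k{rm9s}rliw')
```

Scanning left to right: at [3:9] match '{rm9s}', group 1 = 'rm9s'.
`findall` collects group 1 from the one match (1 total).

['rm9s']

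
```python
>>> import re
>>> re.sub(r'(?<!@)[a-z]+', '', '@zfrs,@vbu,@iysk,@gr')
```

A negative assertion filters positions out without eating any characters.
Matches: at [2:5] → 'frs'; at [8:10] → 'bu'; at [13:16] → 'ysk'; at [19:20] → 'r'.
`sub` substitutes '' at each match site.

'@z,@v,@i,@g'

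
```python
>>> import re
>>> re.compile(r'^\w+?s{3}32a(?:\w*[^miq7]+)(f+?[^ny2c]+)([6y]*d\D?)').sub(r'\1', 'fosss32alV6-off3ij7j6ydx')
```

Pattern: anchored at the start of the string; then one or more of a word character (lazy), then exactly 3 of the literal 's', then the literal '32a'; then zero or more of a word character, then one or more of any character except [miq7] (non-capturing group); then one or more of a literal 'f' (lazy), then one or more of any character except [ny2c] (captured); then zero or more of one of [6y], then the literal 'd', then optionally a non-digit (captured).
Matches: at [0:24] → 'fosss32alV6-off3ij7j6ydx'.
The replacement refers to a captured group, so each match is rewritten using its own captured text.

'f3ij7j6'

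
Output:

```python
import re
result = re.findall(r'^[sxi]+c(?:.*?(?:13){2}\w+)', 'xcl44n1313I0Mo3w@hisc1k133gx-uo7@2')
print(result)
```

['xcl44n1313I0Mo3w']

This matches anchored at the start of the string; then one or more of one of [sxi], then the literal 'c'; then zero or more of any character (lazy), then the literal '13' repeated 2 times, then one or more of a word character (non-capturing group).
Walking the string: at [0:16] → 'xcl44n1313I0Mo3w'.
Since nothing is captured, `findall` lists the 1 matched substring directly.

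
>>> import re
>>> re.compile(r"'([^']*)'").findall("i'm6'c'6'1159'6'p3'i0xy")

['m6', '6', '6']

Because there's exactly one group, `findall` drops the full match and keeps group 1 from each hit.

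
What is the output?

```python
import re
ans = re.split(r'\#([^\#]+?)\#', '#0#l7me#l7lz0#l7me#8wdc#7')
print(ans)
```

Matches to split on: at [0:3] → '#0#'; at [7:14] → '#l7lz0#'; at [18:24] → '#8wdc#'.
Because the pattern has a capturing group, `split` also inserts each captured text between the pieces.

['', '0', 'l7me', 'l7lz0', 'l7me', '8wdc', '7']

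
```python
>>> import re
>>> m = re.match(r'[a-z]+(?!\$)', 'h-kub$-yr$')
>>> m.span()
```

(0, 1)

A negative assertion filters positions out without eating any characters.
`re.match` won't scan ahead — the pattern has to work from the very first character.
The match spans [0:1] → 'h'.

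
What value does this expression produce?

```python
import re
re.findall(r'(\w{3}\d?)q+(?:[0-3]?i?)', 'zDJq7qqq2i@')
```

['zDJ', '7qq']

This matches exactly 3 of a word character, then optionally a digit (captured); then one or more of a literal 'q'; then optionally a character in [0-3], then optionally the literal 'i' (non-capturing group).
Scanning left to right: at [0:4] match 'zDJq', group 1 = 'zDJ'; at [4:10] match '7qqq2i', group 1 = '7qq'.
Because there's exactly one group, `findall` drops the full match and keeps group 1 from each hit.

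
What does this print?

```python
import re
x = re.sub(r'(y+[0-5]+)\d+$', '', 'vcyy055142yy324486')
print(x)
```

This matches one or more of a literal 'y', then one or more of a character in [0-5] (captured); then one or more of a digit; then anchored at the end.
Matches: at [10:18] → 'yy324486'.
`sub` substitutes '' at each match site.

vcyy055142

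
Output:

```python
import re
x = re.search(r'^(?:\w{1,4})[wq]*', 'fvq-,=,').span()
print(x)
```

(0, 3)

Pattern: anchored at the start of the string; then 1 to 4 of a word character (non-capturing group); then zero or more of one of [wq].
The match spans [0:3] → 'fvq'.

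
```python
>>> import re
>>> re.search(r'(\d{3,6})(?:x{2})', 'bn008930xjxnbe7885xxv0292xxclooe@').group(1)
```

The pattern matches 3 to 6 of a digit (captured); then exactly 2 of a literal 'x' (non-capturing group).
`search` walks the string left to right and returns the first match it finds.
The match spans [14:20] → '7885xx'.
Captured: group 1 = '7885'.

'7885'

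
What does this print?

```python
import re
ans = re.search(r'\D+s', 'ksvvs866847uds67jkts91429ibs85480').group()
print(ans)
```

This matches one or more of a non-digit; then a literal 's'.
Unlike `match`, `search` isn't anchored — it looks for the pattern anywhere in the string.
The match spans [0:5] → 'ksvvs'.

ksvvs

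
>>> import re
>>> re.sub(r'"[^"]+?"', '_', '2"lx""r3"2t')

'2__2t'

Every occurrence is swapped for '_'.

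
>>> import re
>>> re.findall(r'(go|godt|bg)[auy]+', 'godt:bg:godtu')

Matches: at [8:13] match 'godtu', group 1 = 'godt'.
Because there's exactly one group, `findall` drops the full match and keeps group 1 from the one hit.

['godt']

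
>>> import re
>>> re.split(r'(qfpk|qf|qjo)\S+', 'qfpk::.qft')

Alternation isn't longest-match — the leftmost alternative that fits at this position is chosen.
Matches to split on: at [0:10] → 'qfpk::.qft'.
`re.split` interleaves the captured-group text with the surrounding fragments.

['', 'qfpk', '']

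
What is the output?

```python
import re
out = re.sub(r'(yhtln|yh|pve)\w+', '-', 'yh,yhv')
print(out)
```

yh,-

Each match is replaced by '-'.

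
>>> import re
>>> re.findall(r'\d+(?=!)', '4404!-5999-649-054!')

['4404', '054']

The lookaround is zero-width — it requires the adjacent text to match without consuming it, so the asserted text isn't part of the match.
No capturing groups, so `findall` returns the 2 full match strings.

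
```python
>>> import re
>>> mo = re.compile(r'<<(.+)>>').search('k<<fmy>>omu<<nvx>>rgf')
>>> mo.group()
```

'<<fmy>>omu<<nvx>>'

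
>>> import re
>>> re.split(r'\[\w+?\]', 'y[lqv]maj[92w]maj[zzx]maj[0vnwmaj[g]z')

['y', 'maj', 'maj', 'maj[0vnwmaj', 'z']

Matches to split on: at [1:6] → '[lqv]'; at [9:14] → '[92w]'; at [17:22] → '[zzx]'; at [33:36] → '[g]'.
The string is cut at each match, leaving 5 pieces.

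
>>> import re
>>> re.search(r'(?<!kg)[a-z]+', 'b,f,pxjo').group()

Because the assertion is negative and zero-width, positions next to the forbidden text are skipped.
`re.search` tries every starting position until one works.
The match spans [0:1] → 'b'.

'b'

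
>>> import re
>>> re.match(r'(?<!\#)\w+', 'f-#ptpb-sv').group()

`(?!…)`/`(?<!…)` only lets a position through if the neighbouring text does NOT match; no characters are consumed.
`re.match` won't scan ahead — the pattern has to work from the very first character.
The match spans [0:1] → 'f'.

'f'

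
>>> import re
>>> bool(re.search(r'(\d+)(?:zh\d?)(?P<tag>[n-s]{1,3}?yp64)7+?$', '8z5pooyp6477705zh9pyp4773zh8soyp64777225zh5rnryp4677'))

Pattern: one or more of a digit (captured); then the literal 'zh', then optionally a digit (non-capturing group); then 1 to 3 of a character in [n-s] (lazy), then the literal 'yp', then the literal '64' (captured as 'tag'); then one or more of a literal '7' (lazy); then anchored at the end.
`search` walks the string left to right and returns the first match it finds.
Here the pattern never matches, so the call returns None, and `bool(None)` is False.

False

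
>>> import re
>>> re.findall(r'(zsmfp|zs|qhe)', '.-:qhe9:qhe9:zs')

With a single group, `findall` returns only what that group captured — 3 items.

['qhe', 'qhe', 'zs']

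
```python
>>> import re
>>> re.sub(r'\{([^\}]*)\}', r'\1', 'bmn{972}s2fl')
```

Matches: at [3:8] → '{972}'.
The replacement refers to a captured group, so each match is rewritten using its own captured text.

'bmn972s2fl'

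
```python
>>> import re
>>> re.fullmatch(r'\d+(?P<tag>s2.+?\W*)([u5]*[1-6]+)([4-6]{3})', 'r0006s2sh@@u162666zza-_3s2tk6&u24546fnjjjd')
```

This matches one or more of a digit; then the literal 's2', then one or more of any character (lazy), then zero or more of a non-word character (captured as 'tag'); then zero or more of one of [u5], then one or more of a character in [1-6] (captured); then exactly 3 of a character in [4-6] (captured).
For `fullmatch`, every character of the input must be accounted for by the pattern.
Here the pattern can't cover the whole string, so the call returns None.

None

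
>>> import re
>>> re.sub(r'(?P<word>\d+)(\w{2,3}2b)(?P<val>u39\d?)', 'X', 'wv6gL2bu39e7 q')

'wvXe7 q'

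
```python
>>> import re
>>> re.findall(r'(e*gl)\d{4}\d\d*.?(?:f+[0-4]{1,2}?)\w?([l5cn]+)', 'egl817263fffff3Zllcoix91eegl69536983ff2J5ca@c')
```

2 groups means each result is a tuple of 2 captured strings — 2 here.

[('egl', 'llc'), ('eegl', '5c')]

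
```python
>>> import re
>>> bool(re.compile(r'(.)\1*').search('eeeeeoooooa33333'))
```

True

After group 1 captures some text, `\1` only succeeds where that same text appears again.
`re.search` scans for the first position where the pattern succeeds.
The match spans [0:5] → 'eeeee'.
Captured: group 1 = 'e'.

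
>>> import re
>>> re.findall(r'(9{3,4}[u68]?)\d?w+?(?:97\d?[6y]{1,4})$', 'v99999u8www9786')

Pattern: 3 to 4 of the literal '9', then optionally one of [u68] (captured); then optionally a digit, then one or more of a literal 'w' (lazy); then the literal '97', then optionally a digit, then 1 to 4 of one of [6y] (non-capturing group); then anchored at the end.
Walking the string: at [2:15] match '9999u8www9786', group 1 = '9999u'.
With a single group, `findall` returns only what that group captured — 1 item.

['9999u']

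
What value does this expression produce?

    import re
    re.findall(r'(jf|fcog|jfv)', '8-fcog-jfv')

['fcog', 'jf']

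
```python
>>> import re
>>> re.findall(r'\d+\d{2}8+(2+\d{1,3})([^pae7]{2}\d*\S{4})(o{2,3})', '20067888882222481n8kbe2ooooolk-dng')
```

Pattern: one or more of a digit, then exactly 2 of a digit, then one or more of the literal '8'; then one or more of the literal '2', then 1 to 3 of a digit (captured); then exactly 2 of any character except [pae7], then zero or more of a digit, then exactly 4 of a non-whitespace character (captured); then 2 to 3 of a literal 'o' (captured).
3 groups means the one result is a tuple of 3 captured strings — 1 here.

[('2222481', 'n8kbe2', 'ooo')]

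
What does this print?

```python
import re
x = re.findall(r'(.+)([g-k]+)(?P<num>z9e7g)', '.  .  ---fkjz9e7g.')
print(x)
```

[('.  .  ---fk', 'j', 'z9e7g')]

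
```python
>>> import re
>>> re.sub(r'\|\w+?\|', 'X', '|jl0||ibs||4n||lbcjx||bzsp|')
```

'XXXXX'

Each match is replaced by 'X'.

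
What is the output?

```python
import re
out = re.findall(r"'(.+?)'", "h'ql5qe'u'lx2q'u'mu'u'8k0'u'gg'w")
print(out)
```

['ql5qe', 'lx2q', 'mu', '8k0', 'gg']

The `?` after the quantifier makes it lazy — it takes as little as possible before letting the rest of the pattern try.
`findall` collects group 1 from each match (5 total).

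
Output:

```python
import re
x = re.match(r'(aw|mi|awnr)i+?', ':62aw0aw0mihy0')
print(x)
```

`re.match` won't scan ahead — the pattern has to work from the very first character.
Here the pattern fails at index 0, so the call returns None.

None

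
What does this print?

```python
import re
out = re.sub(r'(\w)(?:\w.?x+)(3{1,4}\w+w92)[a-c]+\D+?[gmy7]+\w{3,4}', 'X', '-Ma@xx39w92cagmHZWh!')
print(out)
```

Pattern: a word character (captured); then a word character, then optionally any character, then one or more of the literal 'x' (non-capturing group); then 1 to 4 of the literal '3', then one or more of a word character, then the literal 'w92' (captured); then one or more of a character in [a-c]; then one or more of a non-digit (lazy), then one or more of one of [gmy7], then 3 to 4 of a word character.
Matches: at [1:19] → 'Ma@xx39w92cagmHZWh'.
Every occurrence is swapped for 'X'.

-X!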